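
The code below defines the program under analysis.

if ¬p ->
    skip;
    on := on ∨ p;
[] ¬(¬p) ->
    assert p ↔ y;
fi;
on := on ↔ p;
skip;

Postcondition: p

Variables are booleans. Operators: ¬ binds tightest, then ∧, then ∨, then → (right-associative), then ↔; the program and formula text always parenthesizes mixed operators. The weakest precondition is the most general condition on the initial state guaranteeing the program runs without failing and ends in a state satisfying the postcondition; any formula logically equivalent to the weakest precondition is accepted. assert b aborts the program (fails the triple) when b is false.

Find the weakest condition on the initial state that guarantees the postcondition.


Working backward. After the program, p must hold.
Before skip: p
Before on := on ↔ p: p
Then branch requires p; else branch requires (p ↔ y) ∧ p.
Before the if: ((¬p) → p) ∧ (p → ((p ↔ y) ∧ p))
Answer: WP = ((¬p) → p) ∧ (p → ((p ↔ y) ∧ p))


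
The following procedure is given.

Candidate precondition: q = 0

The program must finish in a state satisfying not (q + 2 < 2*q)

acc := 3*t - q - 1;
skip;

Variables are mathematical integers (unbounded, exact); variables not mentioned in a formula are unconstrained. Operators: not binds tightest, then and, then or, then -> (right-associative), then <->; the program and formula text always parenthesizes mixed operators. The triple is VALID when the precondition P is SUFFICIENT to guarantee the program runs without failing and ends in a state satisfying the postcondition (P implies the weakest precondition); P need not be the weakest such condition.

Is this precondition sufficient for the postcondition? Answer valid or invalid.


Working backward. After the program, the postcondition not (q + 2 < 2*q) must hold; in canonical form it is not (q > 2).
Before skip: not (q > 2)
Before acc := 3*t - q - 1: not (q > 2)
The weakest precondition is not (q > 2).
Check whether q = 0 implies it.
Every state satisfying the precondition satisfies the weakest precondition: the implication holds.
Answer: valid


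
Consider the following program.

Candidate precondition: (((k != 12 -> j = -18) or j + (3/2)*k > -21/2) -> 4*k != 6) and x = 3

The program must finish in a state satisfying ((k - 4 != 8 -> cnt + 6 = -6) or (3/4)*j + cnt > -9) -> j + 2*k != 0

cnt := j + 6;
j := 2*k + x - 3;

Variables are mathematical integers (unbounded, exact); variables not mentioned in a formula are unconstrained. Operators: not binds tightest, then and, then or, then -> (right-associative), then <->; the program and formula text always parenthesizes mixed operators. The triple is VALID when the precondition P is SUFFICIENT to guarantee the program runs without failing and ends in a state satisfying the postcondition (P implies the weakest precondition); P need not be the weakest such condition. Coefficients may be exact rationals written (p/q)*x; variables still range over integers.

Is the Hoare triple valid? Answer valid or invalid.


Working backward. After the program, the postcondition ((k - 4 != 8 -> cnt + 6 = -6) or (3/4)*j + cnt > -9) -> j + 2*k != 0 must hold; in canonical form it is ((k != 12 -> cnt = -12) or cnt + (3/4)*j > -9) -> j + 2*k != 0.
Before j := 2*k + x - 3: ((k != 12 -> cnt = -12) or cnt + (3/2)*k + (3/4)*x > -27/4) -> 4*k + x != 3
Before cnt := j + 6: ((k != 12 -> j = -18) or j + (3/2)*k + (3/4)*x > -51/4) -> 4*k + x != 3
The weakest precondition is ((k != 12 -> j = -18) or j + (3/2)*k + (3/4)*x > -51/4) -> 4*k + x != 3.
Check whether (((k != 12 -> j = -18) or j + (3/2)*k > -21/2) -> 4*k != 6) and x = 3 implies it.
Countermodel: at the initial state j = 0, k = 0, x = 3, the precondition holds but the weakest precondition fails.
Answer: invalid


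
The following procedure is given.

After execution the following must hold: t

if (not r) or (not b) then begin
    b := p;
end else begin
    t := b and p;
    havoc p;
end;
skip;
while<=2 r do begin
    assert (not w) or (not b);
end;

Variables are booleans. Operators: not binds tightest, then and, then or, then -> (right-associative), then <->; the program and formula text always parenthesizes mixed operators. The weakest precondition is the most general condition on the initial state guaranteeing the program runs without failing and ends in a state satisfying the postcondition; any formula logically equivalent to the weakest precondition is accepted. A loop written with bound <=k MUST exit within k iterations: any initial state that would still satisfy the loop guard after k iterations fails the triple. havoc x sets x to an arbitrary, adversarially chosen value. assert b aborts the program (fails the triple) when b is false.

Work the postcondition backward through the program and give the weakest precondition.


Working backward. After the program, t must hold.
Before the loop (bound <=2), unroll the exhaustion recursion (WP_0 = exit-now case; WP_j = one more guarded iteration, up to j = 2):
  WP_0: (not r) and t
  WP_1: (r -> (((not w) or (not b)) and (not r) and t)) and ((not r) -> t)
  WP_2: (r -> (((not w) or (not b)) and (r -> (((not w) or (not b)) and (not r) and t)) and ((not r) -> t))) and ((not r) -> t)
So before the loop: (r -> (((not w) or (not b)) and (r -> (((not w) or (not b)) and (not r) and t)) and ((not r) -> t))) and ((not r) -> t)
Before skip: (r -> (((not w) or (not b)) and (r -> (((not w) or (not b)) and (not r) and t)) and ((not r) -> t))) and ((not r) -> t)
Then branch requires (r -> (((not w) or (not p)) and (r -> (((not w) or (not p)) and (not r) and t)) and ((not r) -> t))) and ((not r) -> t); else branch requires (r -> (((not w) or (not b)) and (r -> (((not w) or (not b)) and (not r) and b and p)) and ((not r) -> (b and p)))) and ((not r) -> (b and p)).
Before the if: (((not r) or (not b)) -> ((r -> (((not w) or (not p)) and (r -> (((not w) or (not p)) and (not r) and t)) and ((not r) -> t))) and ((not r) -> t))) and ((not ((not r) or (not b))) -> ((r -> (((not w) or (not b)) and (r -> (((not w) or (not b)) and (not r) and b and p)) and ((not r) -> (b and p)))) and ((not r) -> (b and p))))
Answer: WP = (((not r) or (not b)) -> ((r -> (((not w) or (not p)) and (r -> (((not w) or (not p)) and (not r) and t)) and ((not r) -> t))) and ((not r) -> t))) and ((not ((not r) or (not b))) -> ((r -> (((not w) or (not b)) and (r -> (((not w) or (not b)) and (not r) and b and p)) and ((not r) -> (b and p)))) and ((not r) -> (b and p))))


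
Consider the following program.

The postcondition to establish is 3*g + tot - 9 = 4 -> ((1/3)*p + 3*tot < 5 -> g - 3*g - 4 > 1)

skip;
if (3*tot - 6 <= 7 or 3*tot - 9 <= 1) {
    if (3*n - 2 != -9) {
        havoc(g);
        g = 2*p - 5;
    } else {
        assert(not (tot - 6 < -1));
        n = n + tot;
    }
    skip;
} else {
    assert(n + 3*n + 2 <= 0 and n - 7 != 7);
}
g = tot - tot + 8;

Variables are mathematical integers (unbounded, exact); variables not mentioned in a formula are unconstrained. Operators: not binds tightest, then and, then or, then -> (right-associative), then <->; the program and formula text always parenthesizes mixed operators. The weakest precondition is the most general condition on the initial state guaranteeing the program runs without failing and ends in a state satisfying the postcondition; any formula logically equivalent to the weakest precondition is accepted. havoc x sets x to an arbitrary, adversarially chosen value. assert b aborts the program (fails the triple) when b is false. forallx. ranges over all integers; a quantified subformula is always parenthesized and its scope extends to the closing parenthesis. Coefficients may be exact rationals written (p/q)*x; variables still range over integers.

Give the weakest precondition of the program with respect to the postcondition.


Working backward. After the program, the postcondition 3*g + tot - 9 = 4 -> ((1/3)*p + 3*tot < 5 -> g - 3*g - 4 > 1) must hold; in canonical form it is 3*g + tot = 13 -> ((1/3)*p + 3*tot < 5 -> 2*g < -5).
Before g := tot - tot + 8: tot = -11 -> (not ((1/3)*p + 3*tot < 5))
Then branch requires (3*n != -7 -> (tot = -11 -> (not ((1/3)*p + 3*tot < 5)))) and ((not (3*n != -7)) -> ((not (tot < 5)) and (tot = -11 -> (not ((1/3)*p + 3*tot < 5))))); else branch requires 4*n <= -2 and n != 14 and (tot = -11 -> (not ((1/3)*p + 3*tot < 5))).
Before the if: ((3*tot <= 13 or 3*tot <= 10) -> ((3*n != -7 -> (tot = -11 -> (not ((1/3)*p + 3*tot < 5)))) and ((not (3*n != -7)) -> ((not (tot < 5)) and (tot = -11 -> (not ((1/3)*p + 3*tot < 5))))))) and ((not (3*tot <= 13 or 3*tot <= 10)) -> (4*n <= -2 and n != 14 and (tot = -11 -> (not ((1/3)*p + 3*tot < 5)))))
Before skip: ((3*tot <= 13 or 3*tot <= 10) -> ((3*n != -7 -> (tot = -11 -> (not ((1/3)*p + 3*tot < 5)))) and ((not (3*n != -7)) -> ((not (tot < 5)) and (tot = -11 -> (not ((1/3)*p + 3*tot < 5))))))) and ((not (3*tot <= 13 or 3*tot <= 10)) -> (4*n <= -2 and n != 14 and (tot = -11 -> (not ((1/3)*p + 3*tot < 5)))))
Answer: WP = ((3*tot <= 13 or 3*tot <= 10) -> ((3*n != -7 -> (tot = -11 -> (not ((1/3)*p + 3*tot < 5)))) and ((not (3*n != -7)) -> ((not (tot < 5)) and (tot = -11 -> (not ((1/3)*p + 3*tot < 5))))))) and ((not (3*tot <= 13 or 3*tot <= 10)) -> (4*n <= -2 and n != 14 and (tot = -11 -> (not ((1/3)*p + 3*tot < 5)))))


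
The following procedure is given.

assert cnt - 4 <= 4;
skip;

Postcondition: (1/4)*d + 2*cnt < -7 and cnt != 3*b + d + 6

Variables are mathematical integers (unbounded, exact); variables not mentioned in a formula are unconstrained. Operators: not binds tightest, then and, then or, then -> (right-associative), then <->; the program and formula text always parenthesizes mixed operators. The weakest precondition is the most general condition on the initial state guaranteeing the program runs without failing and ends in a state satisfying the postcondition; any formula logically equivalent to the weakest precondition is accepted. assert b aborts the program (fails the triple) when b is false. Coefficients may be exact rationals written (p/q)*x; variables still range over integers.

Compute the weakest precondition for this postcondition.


Working backward. After the program, the postcondition (1/4)*d + 2*cnt < -7 and cnt != 3*b + d + 6 must hold; in canonical form it is 2*cnt + (1/4)*d < -7 and cnt != 3*b + d + 6.
Before skip: 2*cnt + (1/4)*d < -7 and cnt != 3*b + d + 6
Before assert cnt - 4 <= 4: cnt <= 8 and 2*cnt + (1/4)*d < -7 and cnt != 3*b + d + 6
Answer: WP = cnt <= 8 and 2*cnt + (1/4)*d < -7 and cnt != 3*b + d + 6


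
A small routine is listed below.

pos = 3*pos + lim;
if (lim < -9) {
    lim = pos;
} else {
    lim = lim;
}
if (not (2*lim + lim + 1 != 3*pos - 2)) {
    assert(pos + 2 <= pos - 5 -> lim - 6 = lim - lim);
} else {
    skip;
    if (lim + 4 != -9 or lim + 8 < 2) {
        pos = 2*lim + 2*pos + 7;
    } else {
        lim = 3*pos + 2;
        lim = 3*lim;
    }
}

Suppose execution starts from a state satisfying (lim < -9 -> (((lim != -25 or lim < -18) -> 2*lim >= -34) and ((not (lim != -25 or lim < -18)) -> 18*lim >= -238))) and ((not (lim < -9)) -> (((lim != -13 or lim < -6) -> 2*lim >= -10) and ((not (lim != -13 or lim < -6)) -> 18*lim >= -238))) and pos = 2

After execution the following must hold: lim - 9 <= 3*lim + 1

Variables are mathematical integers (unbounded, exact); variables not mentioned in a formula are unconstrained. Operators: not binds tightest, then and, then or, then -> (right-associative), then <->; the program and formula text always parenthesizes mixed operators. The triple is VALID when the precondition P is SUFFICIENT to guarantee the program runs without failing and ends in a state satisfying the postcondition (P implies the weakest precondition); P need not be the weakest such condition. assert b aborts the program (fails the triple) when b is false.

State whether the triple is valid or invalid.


Working backward. After the program, the postcondition lim - 9 <= 3*lim + 1 must hold; in canonical form it is 2*lim >= -10.
Then branch requires 2*lim >= -10; else branch requires ((lim != -13 or lim < -6) -> 2*lim >= -10) and ((not (lim != -13 or lim < -6)) -> 18*pos >= -22).
Before the if: ((not (3*lim != 3*pos - 3)) -> 2*lim >= -10) and (3*lim != 3*pos - 3 -> (((lim != -13 or lim < -6) -> 2*lim >= -10) and ((not (lim != -13 or lim < -6)) -> 18*pos >= -22)))
Then branch requires ((pos != -13 or pos < -6) -> 2*pos >= -10) and ((not (pos != -13 or pos < -6)) -> 18*pos >= -22); else branch requires ((not (3*lim != 3*pos - 3)) -> 2*lim >= -10) and (3*lim != 3*pos - 3 -> (((lim != -13 or lim < -6) -> 2*lim >= -10) and ((not (lim != -13 or lim < -6)) -> 18*pos >= -22))).
Before the if: (lim < -9 -> (((pos != -13 or pos < -6) -> 2*pos >= -10) and ((not (pos != -13 or pos < -6)) -> 18*pos >= -22))) and ((not (lim < -9)) -> (((not (3*lim != 3*pos - 3)) -> 2*lim >= -10) and (3*lim != 3*pos - 3 -> (((lim != -13 or lim < -6) -> 2*lim >= -10) and ((not (lim != -13 or lim < -6)) -> 18*pos >= -22)))))
Before pos := 3*pos + lim: (lim < -9 -> (((lim + 3*pos != -13 or lim + 3*pos < -6) -> 2*lim + 6*pos >= -10) and ((not (lim + 3*pos != -13 or lim + 3*pos < -6)) -> 18*lim + 54*pos >= -22))) and ((not (lim < -9)) -> (((not (9*pos != 3)) -> 2*lim >= -10) and (9*pos != 3 -> (((lim != -13 or lim < -6) -> 2*lim >= -10) and ((not (lim != -13 or lim < -6)) -> 18*lim + 54*pos >= -22)))))
The weakest precondition is (lim < -9 -> (((lim + 3*pos != -13 or lim + 3*pos < -6) -> 2*lim + 6*pos >= -10) and ((not (lim + 3*pos != -13 or lim + 3*pos < -6)) -> 18*lim + 54*pos >= -22))) and ((not (lim < -9)) -> (((not (9*pos != 3)) -> 2*lim >= -10) and (9*pos != 3 -> (((lim != -13 or lim < -6) -> 2*lim >= -10) and ((not (lim != -13 or lim < -6)) -> 18*lim + 54*pos >= -22))))).
Check whether (lim < -9 -> (((lim != -25 or lim < -18) -> 2*lim >= -34) and ((not (lim != -25 or lim < -18)) -> 18*lim >= -238))) and ((not (lim < -9)) -> (((lim != -13 or lim < -6) -> 2*lim >= -10) and ((not (lim != -13 or lim < -6)) -> 18*lim >= -238))) and pos = 2 implies it.
Countermodel: at the initial state lim = -12, pos = 2, the precondition holds but the weakest precondition fails.
Answer: invalid


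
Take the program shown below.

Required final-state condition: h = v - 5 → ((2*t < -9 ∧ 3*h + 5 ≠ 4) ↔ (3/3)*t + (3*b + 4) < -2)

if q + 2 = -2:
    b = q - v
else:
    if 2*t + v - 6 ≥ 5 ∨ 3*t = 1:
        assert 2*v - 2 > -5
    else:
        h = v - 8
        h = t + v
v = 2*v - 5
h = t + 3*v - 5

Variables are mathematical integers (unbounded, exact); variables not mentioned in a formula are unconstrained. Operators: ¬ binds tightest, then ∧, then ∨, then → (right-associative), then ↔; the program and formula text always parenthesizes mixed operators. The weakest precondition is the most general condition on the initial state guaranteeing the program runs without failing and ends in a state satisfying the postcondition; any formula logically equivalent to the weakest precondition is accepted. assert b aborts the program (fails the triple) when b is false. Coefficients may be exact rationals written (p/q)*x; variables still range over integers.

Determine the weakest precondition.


Working backward. After the program, the postcondition h = v - 5 → ((2*t < -9 ∧ 3*h + 5 ≠ 4) ↔ (3/3)*t + (3*b + 4) < -2) must hold; in canonical form it is h = v - 5 → ((2*t < -9 ∧ 3*h ≠ -1) ↔ 3*b + t < -6).
Before h := t + 3*v - 5: t + 2*v = 0 → ((2*t < -9 ∧ 3*t + 9*v ≠ 14) ↔ 3*b + t < -6)
Before v := 2*v - 5: t + 4*v = 10 → ((2*t < -9 ∧ 3*t + 18*v ≠ 59) ↔ 3*b + t < -6)
Then branch requires t + 4*v = 10 → ((2*t < -9 ∧ 3*t + 18*v ≠ 59) ↔ 3*q + t < 3*v - 6); else branch requires ((2*t + v ≥ 11 ∨ 3*t = 1) → (2*v > -3 ∧ (t + 4*v = 10 → ((2*t < -9 ∧ 3*t + 18*v ≠ 59) ↔ 3*b + t < -6)))) ∧ ((¬(2*t + v ≥ 11 ∨ 3*t = 1)) → (t + 4*v = 10 → ((2*t < -9 ∧ 3*t + 18*v ≠ 59) ↔ 3*b + t < -6))).
Before the if: (q = -4 → (t + 4*v = 10 → ((2*t < -9 ∧ 3*t + 18*v ≠ 59) ↔ 3*q + t < 3*v - 6))) ∧ ((¬(q = -4)) → (((2*t + v ≥ 11 ∨ 3*t = 1) → (2*v > -3 ∧ (t + 4*v = 10 → ((2*t < -9 ∧ 3*t + 18*v ≠ 59) ↔ 3*b + t < -6)))) ∧ ((¬(2*t + v ≥ 11 ∨ 3*t = 1)) → (t + 4*v = 10 → ((2*t < -9 ∧ 3*t + 18*v ≠ 59) ↔ 3*b + t < -6)))))
Answer: WP = (q = -4 → (t + 4*v = 10 → ((2*t < -9 ∧ 3*t + 18*v ≠ 59) ↔ 3*q + t < 3*v - 6))) ∧ ((¬(q = -4)) → (((2*t + v ≥ 11 ∨ 3*t = 1) → (2*v > -3 ∧ (t + 4*v = 10 → ((2*t < -9 ∧ 3*t + 18*v ≠ 59) ↔ 3*b + t < -6)))) ∧ ((¬(2*t + v ≥ 11 ∨ 3*t = 1)) → (t + 4*v = 10 → ((2*t < -9 ∧ 3*t + 18*v ≠ 59) ↔ 3*b + t < -6)))))


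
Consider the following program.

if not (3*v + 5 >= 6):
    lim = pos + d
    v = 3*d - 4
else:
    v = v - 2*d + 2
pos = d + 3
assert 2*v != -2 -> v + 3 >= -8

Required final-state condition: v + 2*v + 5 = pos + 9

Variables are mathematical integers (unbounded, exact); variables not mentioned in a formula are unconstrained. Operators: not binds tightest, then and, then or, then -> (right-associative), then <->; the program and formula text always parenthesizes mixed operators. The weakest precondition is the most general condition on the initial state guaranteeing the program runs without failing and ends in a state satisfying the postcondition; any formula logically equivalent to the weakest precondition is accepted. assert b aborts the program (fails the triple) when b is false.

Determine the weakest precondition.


Working backward. After the program, the postcondition v + 2*v + 5 = pos + 9 must hold; in canonical form it is 3*v = pos + 4.
Before assert 2*v != -2 -> v + 3 >= -8: (2*v != -2 -> v >= -11) and 3*v = pos + 4
Before pos := d + 3: (2*v != -2 -> v >= -11) and 3*v = d + 7
Then branch requires (6*d != 6 -> 3*d >= -7) and 8*d = 19; else branch requires (2*v != 4*d - 6 -> v >= 2*d - 13) and 3*v = 7*d + 1.
Before the if: ((not (3*v >= 1)) -> ((6*d != 6 -> 3*d >= -7) and 8*d = 19)) and (3*v >= 1 -> ((2*v != 4*d - 6 -> v >= 2*d - 13) and 3*v = 7*d + 1))
Answer: WP = ((not (3*v >= 1)) -> ((6*d != 6 -> 3*d >= -7) and 8*d = 19)) and (3*v >= 1 -> ((2*v != 4*d - 6 -> v >= 2*d - 13) and 3*v = 7*d + 1))


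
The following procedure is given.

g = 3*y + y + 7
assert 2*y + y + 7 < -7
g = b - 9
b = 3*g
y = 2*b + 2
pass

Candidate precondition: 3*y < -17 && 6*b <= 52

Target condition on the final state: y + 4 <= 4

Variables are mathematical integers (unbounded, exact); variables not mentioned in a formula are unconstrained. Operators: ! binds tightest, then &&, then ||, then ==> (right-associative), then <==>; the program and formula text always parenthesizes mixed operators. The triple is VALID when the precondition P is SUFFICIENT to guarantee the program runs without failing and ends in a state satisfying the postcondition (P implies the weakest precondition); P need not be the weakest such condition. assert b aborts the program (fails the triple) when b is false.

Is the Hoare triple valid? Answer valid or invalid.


Working backward. After the program, the postcondition y + 4 <= 4 must hold; in canonical form it is y <= 0.
Before skip: y <= 0
Before y := 2*b + 2: 2*b <= -2
Before b := 3*g: 6*g <= -2
Before g := b - 9: 6*b <= 52
Before assert 2*y + y + 7 < -7: 3*y < -14 && 6*b <= 52
Before g := 3*y + y + 7: 3*y < -14 && 6*b <= 52
The weakest precondition is 3*y < -14 && 6*b <= 52.
Check whether 3*y < -17 && 6*b <= 52 implies it.
Every state satisfying the precondition satisfies the weakest precondition: the implication holds.
Answer: valid


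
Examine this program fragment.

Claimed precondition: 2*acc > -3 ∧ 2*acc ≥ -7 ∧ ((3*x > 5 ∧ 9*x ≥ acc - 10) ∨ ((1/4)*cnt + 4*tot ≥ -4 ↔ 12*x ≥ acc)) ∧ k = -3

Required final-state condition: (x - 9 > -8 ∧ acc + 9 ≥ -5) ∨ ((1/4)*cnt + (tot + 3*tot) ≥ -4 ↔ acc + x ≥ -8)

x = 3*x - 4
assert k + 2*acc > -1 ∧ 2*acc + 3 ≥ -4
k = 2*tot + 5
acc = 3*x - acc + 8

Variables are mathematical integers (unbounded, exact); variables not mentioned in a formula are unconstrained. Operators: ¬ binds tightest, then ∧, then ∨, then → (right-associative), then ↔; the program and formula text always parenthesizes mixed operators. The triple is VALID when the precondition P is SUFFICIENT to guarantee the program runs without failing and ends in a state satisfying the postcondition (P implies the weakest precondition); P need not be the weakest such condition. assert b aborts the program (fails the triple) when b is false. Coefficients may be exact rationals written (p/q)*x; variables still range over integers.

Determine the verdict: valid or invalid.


Working backward. After the program, the postcondition (x - 9 > -8 ∧ acc + 9 ≥ -5) ∨ ((1/4)*cnt + (tot + 3*tot) ≥ -4 ↔ acc + x ≥ -8) must hold; in canonical form it is (x > 1 ∧ acc ≥ -14) ∨ ((1/4)*cnt + 4*tot ≥ -4 ↔ acc + x ≥ -8).
Before acc := 3*x - acc + 8: (x > 1 ∧ 3*x ≥ acc - 22) ∨ ((1/4)*cnt + 4*tot ≥ -4 ↔ 4*x ≥ acc - 16)
Before k := 2*tot + 5: (x > 1 ∧ 3*x ≥ acc - 22) ∨ ((1/4)*cnt + 4*tot ≥ -4 ↔ 4*x ≥ acc - 16)
Before assert k + 2*acc > -1 ∧ 2*acc + 3 ≥ -4: 2*acc + k > -1 ∧ 2*acc ≥ -7 ∧ ((x > 1 ∧ 3*x ≥ acc - 22) ∨ ((1/4)*cnt + 4*tot ≥ -4 ↔ 4*x ≥ acc - 16))
Before x := 3*x - 4: 2*acc + k > -1 ∧ 2*acc ≥ -7 ∧ ((3*x > 5 ∧ 9*x ≥ acc - 10) ∨ ((1/4)*cnt + 4*tot ≥ -4 ↔ 12*x ≥ acc))
The weakest precondition is 2*acc + k > -1 ∧ 2*acc ≥ -7 ∧ ((3*x > 5 ∧ 9*x ≥ acc - 10) ∨ ((1/4)*cnt + 4*tot ≥ -4 ↔ 12*x ≥ acc)).
Check whether 2*acc > -3 ∧ 2*acc ≥ -7 ∧ ((3*x > 5 ∧ 9*x ≥ acc - 10) ∨ ((1/4)*cnt + 4*tot ≥ -4 ↔ 12*x ≥ acc)) ∧ k = -3 implies it.
Countermodel: at the initial state acc = 0, cnt = -17, k = -3, tot = 0, x = -2, the precondition holds but the weakest precondition fails.
Answer: invalid


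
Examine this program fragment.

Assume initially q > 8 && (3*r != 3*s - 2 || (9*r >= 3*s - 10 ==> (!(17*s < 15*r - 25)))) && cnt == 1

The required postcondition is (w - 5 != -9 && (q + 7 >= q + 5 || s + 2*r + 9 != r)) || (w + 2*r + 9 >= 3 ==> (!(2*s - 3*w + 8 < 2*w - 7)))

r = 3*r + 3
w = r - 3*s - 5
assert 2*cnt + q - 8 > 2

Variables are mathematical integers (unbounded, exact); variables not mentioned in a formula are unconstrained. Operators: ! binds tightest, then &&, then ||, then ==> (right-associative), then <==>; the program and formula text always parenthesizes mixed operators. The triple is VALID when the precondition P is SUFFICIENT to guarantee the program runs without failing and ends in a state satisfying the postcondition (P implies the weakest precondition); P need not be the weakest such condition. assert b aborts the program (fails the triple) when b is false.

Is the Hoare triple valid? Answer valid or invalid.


Working backward. After the program, the postcondition (w - 5 != -9 && (q + 7 >= q + 5 || s + 2*r + 9 != r)) || (w + 2*r + 9 >= 3 ==> (!(2*s - 3*w + 8 < 2*w - 7))) must hold; in canonical form it is w != -4 || (2*r + w >= -6 ==> (!(2*s < 5*w - 15))).
Before assert 2*cnt + q - 8 > 2: 2*cnt + q > 10 && (w != -4 || (2*r + w >= -6 ==> (!(2*s < 5*w - 15))))
Before w := r - 3*s - 5: 2*cnt + q > 10 && (r != 3*s + 1 || (3*r >= 3*s - 1 ==> (!(17*s < 5*r - 40))))
Before r := 3*r + 3: 2*cnt + q > 10 && (3*r != 3*s - 2 || (9*r >= 3*s - 10 ==> (!(17*s < 15*r - 25))))
The weakest precondition is 2*cnt + q > 10 && (3*r != 3*s - 2 || (9*r >= 3*s - 10 ==> (!(17*s < 15*r - 25)))).
Check whether q > 8 && (3*r != 3*s - 2 || (9*r >= 3*s - 10 ==> (!(17*s < 15*r - 25)))) && cnt == 1 implies it.
Every state satisfying the precondition satisfies the weakest precondition: the implication holds.
Answer: valid


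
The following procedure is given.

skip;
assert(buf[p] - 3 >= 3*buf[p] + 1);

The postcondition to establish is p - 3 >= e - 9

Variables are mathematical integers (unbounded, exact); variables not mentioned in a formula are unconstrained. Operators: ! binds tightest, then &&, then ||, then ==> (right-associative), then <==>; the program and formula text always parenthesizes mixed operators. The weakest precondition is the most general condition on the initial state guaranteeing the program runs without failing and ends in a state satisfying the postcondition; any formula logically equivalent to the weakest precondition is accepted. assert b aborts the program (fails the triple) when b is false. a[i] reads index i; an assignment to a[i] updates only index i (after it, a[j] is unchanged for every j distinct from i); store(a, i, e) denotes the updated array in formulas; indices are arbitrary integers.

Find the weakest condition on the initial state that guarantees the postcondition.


Working backward. After the program, the postcondition p - 3 >= e - 9 must hold; in canonical form it is p >= e - 6.
Before assert buf[p] - 3 >= 3*buf[p] + 1: 2*buf[p] <= -4 && p >= e - 6
Before skip: 2*buf[p] <= -4 && p >= e - 6
Answer: WP = 2*buf[p] <= -4 && p >= e - 6


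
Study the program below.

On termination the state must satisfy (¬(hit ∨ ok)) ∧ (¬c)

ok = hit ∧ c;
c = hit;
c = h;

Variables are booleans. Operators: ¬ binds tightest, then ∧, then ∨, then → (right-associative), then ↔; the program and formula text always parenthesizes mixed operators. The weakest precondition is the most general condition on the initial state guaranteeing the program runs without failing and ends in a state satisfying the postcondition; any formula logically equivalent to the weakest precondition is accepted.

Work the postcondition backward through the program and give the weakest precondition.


Working backward. After the program, (¬(hit ∨ ok)) ∧ (¬c) must hold.
Before c := h: (¬(hit ∨ ok)) ∧ (¬h)
Before c := hit: (¬(hit ∨ ok)) ∧ (¬h)
Before ok := hit ∧ c: (¬(hit ∨ (hit ∧ c))) ∧ (¬h)
Answer: WP = (¬(hit ∨ (hit ∧ c))) ∧ (¬h)


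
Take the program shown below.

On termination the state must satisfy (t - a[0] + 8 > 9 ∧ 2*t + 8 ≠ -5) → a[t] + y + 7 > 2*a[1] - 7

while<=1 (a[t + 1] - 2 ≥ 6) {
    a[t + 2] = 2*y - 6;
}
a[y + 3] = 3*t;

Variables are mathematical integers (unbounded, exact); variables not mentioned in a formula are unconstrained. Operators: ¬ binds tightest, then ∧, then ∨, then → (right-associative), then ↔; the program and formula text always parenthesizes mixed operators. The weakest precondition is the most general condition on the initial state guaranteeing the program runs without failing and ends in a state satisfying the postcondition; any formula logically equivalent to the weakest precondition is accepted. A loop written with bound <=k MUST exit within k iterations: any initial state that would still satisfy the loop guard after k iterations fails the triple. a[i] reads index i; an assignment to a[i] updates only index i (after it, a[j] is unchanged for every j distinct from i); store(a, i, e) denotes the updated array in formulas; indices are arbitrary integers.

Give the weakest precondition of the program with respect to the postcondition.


Working backward. After the program, the postcondition (t - a[0] + 8 > 9 ∧ 2*t + 8 ≠ -5) → a[t] + y + 7 > 2*a[1] - 7 must hold; in canonical form it is (t > a[0] + 1 ∧ 2*t ≠ -13) → a[t] + y > 2*a[1] - 14.
Before a[y + 3] := 3*t: (t > store(a, y + 3, 3*t)[0] + 1 ∧ 2*t ≠ -13) → store(a, y + 3, 3*t)[t] + y > 2*store(a, y + 3, 3*t)[1] - 14
Before the loop (bound <=1), unroll the exhaustion recursion (WP_0 = exit-now case; WP_j = one more guarded iteration, up to j = 1):
  WP_0: (¬(a[t + 1] ≥ 8)) ∧ ((t > store(a, y + 3, 3*t)[0] + 1 ∧ 2*t ≠ -13) → store(a, y + 3, 3*t)[t] + y > 2*store(a, y + 3, 3*t)[1] - 14)
  WP_1: (a[t + 1] ≥ 8 → ((¬(store(a, t + 2, 2*y - 6)[t + 1] ≥ 8)) ∧ ((t > store(store(a, t + 2, 2*y - 6), y + 3, 3*t)[0] + 1 ∧ 2*t ≠ -13) → store(store(a, t + 2, 2*y - 6), y + 3, 3*t)[t] + y > 2*store(store(a, t + 2, 2*y - 6), y + 3, 3*t)[1] - 14))) ∧ ((¬(a[t + 1] ≥ 8)) → ((t > store(a, y + 3, 3*t)[0] + 1 ∧ 2*t ≠ -13) → store(a, y + 3, 3*t)[t] + y > 2*store(a, y + 3, 3*t)[1] - 14))
So before the loop: (a[t + 1] ≥ 8 → ((¬(store(a, t + 2, 2*y - 6)[t + 1] ≥ 8)) ∧ ((t > store(store(a, t + 2, 2*y - 6), y + 3, 3*t)[0] + 1 ∧ 2*t ≠ -13) → store(store(a, t + 2, 2*y - 6), y + 3, 3*t)[t] + y > 2*store(store(a, t + 2, 2*y - 6), y + 3, 3*t)[1] - 14))) ∧ ((¬(a[t + 1] ≥ 8)) → ((t > store(a, y + 3, 3*t)[0] + 1 ∧ 2*t ≠ -13) → store(a, y + 3, 3*t)[t] + y > 2*store(a, y + 3, 3*t)[1] - 14))
Answer: WP = (a[t + 1] ≥ 8 → ((¬(store(a, t + 2, 2*y - 6)[t + 1] ≥ 8)) ∧ ((t > store(store(a, t + 2, 2*y - 6), y + 3, 3*t)[0] + 1 ∧ 2*t ≠ -13) → store(store(a, t + 2, 2*y - 6), y + 3, 3*t)[t] + y > 2*store(store(a, t + 2, 2*y - 6), y + 3, 3*t)[1] - 14))) ∧ ((¬(a[t + 1] ≥ 8)) → ((t > store(a, y + 3, 3*t)[0] + 1 ∧ 2*t ≠ -13) → store(a, y + 3, 3*t)[t] + y > 2*store(a, y + 3, 3*t)[1] - 14))


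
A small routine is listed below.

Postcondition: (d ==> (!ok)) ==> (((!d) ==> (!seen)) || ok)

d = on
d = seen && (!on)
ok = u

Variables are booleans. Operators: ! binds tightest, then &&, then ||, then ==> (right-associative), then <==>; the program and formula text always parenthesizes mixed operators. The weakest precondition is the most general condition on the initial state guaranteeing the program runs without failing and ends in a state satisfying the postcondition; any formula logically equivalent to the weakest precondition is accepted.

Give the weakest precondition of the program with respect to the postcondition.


Working backward. After the program, (d ==> (!ok)) ==> (((!d) ==> (!seen)) || ok) must hold.
Before ok := u: (d ==> (!u)) ==> (((!d) ==> (!seen)) || u)
Before d := seen && (!on): ((seen && (!on)) ==> (!u)) ==> (((!(seen && (!on))) ==> (!seen)) || u)
Before d := on: ((seen && (!on)) ==> (!u)) ==> (((!(seen && (!on))) ==> (!seen)) || u)
Answer: WP = ((seen && (!on)) ==> (!u)) ==> (((!(seen && (!on))) ==> (!seen)) || u)


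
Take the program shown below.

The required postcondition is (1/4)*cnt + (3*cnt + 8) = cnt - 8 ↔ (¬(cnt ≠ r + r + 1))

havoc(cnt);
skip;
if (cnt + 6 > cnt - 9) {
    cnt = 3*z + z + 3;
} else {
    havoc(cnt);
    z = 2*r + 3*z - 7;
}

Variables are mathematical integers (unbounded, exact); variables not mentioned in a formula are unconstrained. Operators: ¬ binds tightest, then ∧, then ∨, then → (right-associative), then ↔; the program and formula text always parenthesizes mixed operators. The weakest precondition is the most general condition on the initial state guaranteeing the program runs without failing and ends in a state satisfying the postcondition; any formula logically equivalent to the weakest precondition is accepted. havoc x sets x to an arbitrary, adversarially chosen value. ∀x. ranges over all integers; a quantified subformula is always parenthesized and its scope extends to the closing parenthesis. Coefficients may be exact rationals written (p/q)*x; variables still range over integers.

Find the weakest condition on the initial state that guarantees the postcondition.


Working backward. After the program, the postcondition (1/4)*cnt + (3*cnt + 8) = cnt - 8 ↔ (¬(cnt ≠ r + r + 1)) must hold; in canonical form it is (9/4)*cnt = -16 ↔ (¬(cnt ≠ 2*r + 1)).
Then branch requires 9*z = -91/4 ↔ (¬(4*z ≠ 2*r - 2)); else branch requires ∀cnt_1. ((9/4)*cnt_1 = -16 ↔ (¬(cnt_1 ≠ 2*r + 1))).
Before the if: 9*z = -91/4 ↔ (¬(4*z ≠ 2*r - 2))
Before skip: 9*z = -91/4 ↔ (¬(4*z ≠ 2*r - 2))
Before havoc cnt: 9*z = -91/4 ↔ (¬(4*z ≠ 2*r - 2))
Answer: WP = 9*z = -91/4 ↔ (¬(4*z ≠ 2*r - 2))


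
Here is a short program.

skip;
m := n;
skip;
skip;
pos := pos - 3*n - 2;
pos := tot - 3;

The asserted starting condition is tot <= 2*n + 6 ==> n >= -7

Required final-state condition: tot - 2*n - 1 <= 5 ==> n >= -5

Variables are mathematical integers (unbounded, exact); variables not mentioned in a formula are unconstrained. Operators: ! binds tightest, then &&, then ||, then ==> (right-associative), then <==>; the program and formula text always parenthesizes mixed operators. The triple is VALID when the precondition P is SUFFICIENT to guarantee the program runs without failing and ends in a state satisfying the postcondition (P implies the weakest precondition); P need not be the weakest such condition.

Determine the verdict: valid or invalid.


Working backward. After the program, the postcondition tot - 2*n - 1 <= 5 ==> n >= -5 must hold; in canonical form it is tot <= 2*n + 6 ==> n >= -5.
Before pos := tot - 3: tot <= 2*n + 6 ==> n >= -5
Before pos := pos - 3*n - 2: tot <= 2*n + 6 ==> n >= -5
Before skip: tot <= 2*n + 6 ==> n >= -5
Before skip: tot <= 2*n + 6 ==> n >= -5
Before m := n: tot <= 2*n + 6 ==> n >= -5
Before skip: tot <= 2*n + 6 ==> n >= -5
The weakest precondition is tot <= 2*n + 6 ==> n >= -5.
Check whether tot <= 2*n + 6 ==> n >= -7 implies it.
Countermodel: at the initial state n = -7, tot = -8, the precondition holds but the weakest precondition fails.
Answer: invalid


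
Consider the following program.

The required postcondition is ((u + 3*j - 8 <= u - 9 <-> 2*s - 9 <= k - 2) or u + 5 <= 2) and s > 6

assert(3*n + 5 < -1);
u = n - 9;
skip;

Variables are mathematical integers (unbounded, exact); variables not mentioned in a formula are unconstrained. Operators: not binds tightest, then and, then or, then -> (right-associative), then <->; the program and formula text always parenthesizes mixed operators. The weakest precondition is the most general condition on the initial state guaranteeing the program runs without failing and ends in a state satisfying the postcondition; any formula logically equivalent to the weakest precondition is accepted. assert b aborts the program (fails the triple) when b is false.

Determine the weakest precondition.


Working backward. After the program, the postcondition ((u + 3*j - 8 <= u - 9 <-> 2*s - 9 <= k - 2) or u + 5 <= 2) and s > 6 must hold; in canonical form it is ((3*j <= -1 <-> 2*s <= k + 7) or u <= -3) and s > 6.
Before skip: ((3*j <= -1 <-> 2*s <= k + 7) or u <= -3) and s > 6
Before u := n - 9: ((3*j <= -1 <-> 2*s <= k + 7) or n <= 6) and s > 6
Before assert 3*n + 5 < -1: 3*n < -6 and ((3*j <= -1 <-> 2*s <= k + 7) or n <= 6) and s > 6
Answer: WP = 3*n < -6 and ((3*j <= -1 <-> 2*s <= k + 7) or n <= 6) and s > 6


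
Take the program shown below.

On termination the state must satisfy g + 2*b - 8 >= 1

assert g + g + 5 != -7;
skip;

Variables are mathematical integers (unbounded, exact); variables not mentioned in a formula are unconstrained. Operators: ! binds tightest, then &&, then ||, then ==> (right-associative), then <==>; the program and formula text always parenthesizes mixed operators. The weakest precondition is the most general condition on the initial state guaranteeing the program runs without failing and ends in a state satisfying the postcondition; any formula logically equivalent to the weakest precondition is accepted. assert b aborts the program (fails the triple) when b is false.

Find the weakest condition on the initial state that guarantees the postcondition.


Working backward. After the program, the postcondition g + 2*b - 8 >= 1 must hold; in canonical form it is 2*b + g >= 9.
Before skip: 2*b + g >= 9
Before assert g + g + 5 != -7: 2*g != -12 && 2*b + g >= 9
Answer: WP = 2*g != -12 && 2*b + g >= 9


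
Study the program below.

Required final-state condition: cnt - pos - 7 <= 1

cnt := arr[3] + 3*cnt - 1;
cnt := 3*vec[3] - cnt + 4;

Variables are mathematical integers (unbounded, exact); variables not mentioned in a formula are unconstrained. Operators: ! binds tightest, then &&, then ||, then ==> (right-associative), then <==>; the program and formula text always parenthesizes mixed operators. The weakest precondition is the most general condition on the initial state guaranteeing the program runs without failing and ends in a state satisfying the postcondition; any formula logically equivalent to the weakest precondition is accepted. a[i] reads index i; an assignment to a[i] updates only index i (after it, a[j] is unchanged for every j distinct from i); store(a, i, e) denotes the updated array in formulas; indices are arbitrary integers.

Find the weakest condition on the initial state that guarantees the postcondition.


Working backward. After the program, the postcondition cnt - pos - 7 <= 1 must hold; in canonical form it is cnt <= pos + 8.
Before cnt := 3*vec[3] - cnt + 4: 3*vec[3] <= cnt + pos + 4
Before cnt := arr[3] + 3*cnt - 1: 3*vec[3] <= arr[3] + 3*cnt + pos + 3
Answer: WP = 3*vec[3] <= arr[3] + 3*cnt + pos + 3


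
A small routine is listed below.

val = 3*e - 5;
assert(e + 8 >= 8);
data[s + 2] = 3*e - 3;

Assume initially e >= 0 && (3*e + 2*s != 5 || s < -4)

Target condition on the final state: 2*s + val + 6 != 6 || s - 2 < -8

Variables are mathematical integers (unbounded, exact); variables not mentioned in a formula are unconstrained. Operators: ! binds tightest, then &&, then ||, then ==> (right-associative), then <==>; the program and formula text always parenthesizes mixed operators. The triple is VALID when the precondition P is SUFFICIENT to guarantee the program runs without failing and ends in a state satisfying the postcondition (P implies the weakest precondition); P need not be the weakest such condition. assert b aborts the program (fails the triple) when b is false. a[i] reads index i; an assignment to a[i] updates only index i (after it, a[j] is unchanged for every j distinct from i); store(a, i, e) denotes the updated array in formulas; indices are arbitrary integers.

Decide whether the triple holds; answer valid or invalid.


Working backward. After the program, the postcondition 2*s + val + 6 != 6 || s - 2 < -8 must hold; in canonical form it is 2*s + val != 0 || s < -6.
Before data[s + 2] := 3*e - 3: 2*s + val != 0 || s < -6
Before assert e + 8 >= 8: e >= 0 && (2*s + val != 0 || s < -6)
Before val := 3*e - 5: e >= 0 && (3*e + 2*s != 5 || s < -6)
The weakest precondition is e >= 0 && (3*e + 2*s != 5 || s < -6).
Check whether e >= 0 && (3*e + 2*s != 5 || s < -4) implies it.
Countermodel: at the initial state e = 5, s = -5, the precondition holds but the weakest precondition fails.
Answer: invalid


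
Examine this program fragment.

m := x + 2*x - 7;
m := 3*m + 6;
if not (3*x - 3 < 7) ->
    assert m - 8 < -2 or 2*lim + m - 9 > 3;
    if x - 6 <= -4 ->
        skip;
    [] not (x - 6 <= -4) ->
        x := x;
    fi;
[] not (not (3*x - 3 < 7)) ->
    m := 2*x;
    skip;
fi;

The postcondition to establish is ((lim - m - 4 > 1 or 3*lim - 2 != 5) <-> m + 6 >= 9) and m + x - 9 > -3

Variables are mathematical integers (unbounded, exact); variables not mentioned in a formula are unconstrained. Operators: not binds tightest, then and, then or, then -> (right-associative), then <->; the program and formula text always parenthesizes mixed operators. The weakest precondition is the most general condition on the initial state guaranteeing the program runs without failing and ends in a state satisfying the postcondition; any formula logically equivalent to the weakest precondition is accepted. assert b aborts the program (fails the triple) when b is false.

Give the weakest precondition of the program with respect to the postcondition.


Working backward. After the program, the postcondition ((lim - m - 4 > 1 or 3*lim - 2 != 5) <-> m + 6 >= 9) and m + x - 9 > -3 must hold; in canonical form it is ((lim > m + 5 or 3*lim != 7) <-> m >= 3) and m + x > 6.
Then branch requires (m < 6 or 2*lim + m > 12) and (x <= 2 -> (((lim > m + 5 or 3*lim != 7) <-> m >= 3) and m + x > 6)) and ((not (x <= 2)) -> (((lim > m + 5 or 3*lim != 7) <-> m >= 3) and m + x > 6)); else branch requires ((lim > 2*x + 5 or 3*lim != 7) <-> 2*x >= 3) and 3*x > 6.
Before the if: ((not (3*x < 10)) -> ((m < 6 or 2*lim + m > 12) and (x <= 2 -> (((lim > m + 5 or 3*lim != 7) <-> m >= 3) and m + x > 6)) and ((not (x <= 2)) -> (((lim > m + 5 or 3*lim != 7) <-> m >= 3) and m + x > 6)))) and (3*x < 10 -> (((lim > 2*x + 5 or 3*lim != 7) <-> 2*x >= 3) and 3*x > 6))
Before m := 3*m + 6: ((not (3*x < 10)) -> ((3*m < 0 or 2*lim + 3*m > 6) and (x <= 2 -> (((lim > 3*m + 11 or 3*lim != 7) <-> 3*m >= -3) and 3*m + x > 0)) and ((not (x <= 2)) -> (((lim > 3*m + 11 or 3*lim != 7) <-> 3*m >= -3) and 3*m + x > 0)))) and (3*x < 10 -> (((lim > 2*x + 5 or 3*lim != 7) <-> 2*x >= 3) and 3*x > 6))
Before m := x + 2*x - 7: ((not (3*x < 10)) -> ((9*x < 21 or 2*lim + 9*x > 27) and (x <= 2 -> (((lim > 9*x - 10 or 3*lim != 7) <-> 9*x >= 18) and 10*x > 21)) and ((not (x <= 2)) -> (((lim > 9*x - 10 or 3*lim != 7) <-> 9*x >= 18) and 10*x > 21)))) and (3*x < 10 -> (((lim > 2*x + 5 or 3*lim != 7) <-> 2*x >= 3) and 3*x > 6))
Answer: WP = ((not (3*x < 10)) -> ((9*x < 21 or 2*lim + 9*x > 27) and (x <= 2 -> (((lim > 9*x - 10 or 3*lim != 7) <-> 9*x >= 18) and 10*x > 21)) and ((not (x <= 2)) -> (((lim > 9*x - 10 or 3*lim != 7) <-> 9*x >= 18) and 10*x > 21)))) and (3*x < 10 -> (((lim > 2*x + 5 or 3*lim != 7) <-> 2*x >= 3) and 3*x > 6))
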